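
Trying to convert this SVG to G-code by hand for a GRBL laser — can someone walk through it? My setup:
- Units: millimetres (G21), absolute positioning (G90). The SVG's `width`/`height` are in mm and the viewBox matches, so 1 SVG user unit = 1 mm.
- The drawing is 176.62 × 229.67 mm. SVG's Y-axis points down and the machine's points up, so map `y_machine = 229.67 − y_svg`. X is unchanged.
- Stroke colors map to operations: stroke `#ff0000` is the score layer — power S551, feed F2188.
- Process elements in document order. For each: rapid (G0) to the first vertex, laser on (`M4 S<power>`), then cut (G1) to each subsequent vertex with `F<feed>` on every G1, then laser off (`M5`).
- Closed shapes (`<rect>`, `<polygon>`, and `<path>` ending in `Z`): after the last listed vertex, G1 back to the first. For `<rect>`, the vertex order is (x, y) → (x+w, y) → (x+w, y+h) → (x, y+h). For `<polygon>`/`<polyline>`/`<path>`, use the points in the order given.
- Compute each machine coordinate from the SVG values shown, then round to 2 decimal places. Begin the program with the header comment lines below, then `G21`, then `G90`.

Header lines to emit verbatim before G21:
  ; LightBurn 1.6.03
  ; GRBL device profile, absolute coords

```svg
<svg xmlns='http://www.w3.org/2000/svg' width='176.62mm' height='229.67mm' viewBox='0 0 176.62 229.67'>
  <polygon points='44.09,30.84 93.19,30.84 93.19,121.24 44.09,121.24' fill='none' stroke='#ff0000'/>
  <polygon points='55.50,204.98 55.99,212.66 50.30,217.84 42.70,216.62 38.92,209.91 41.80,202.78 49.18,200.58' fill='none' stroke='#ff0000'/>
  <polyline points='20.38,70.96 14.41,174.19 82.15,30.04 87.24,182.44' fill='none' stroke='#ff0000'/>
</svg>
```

; LightBurn 1.6.03
; GRBL device profile, absolute coords
G21
G90
G0 X44.09 Y198.83
M4 S551
G1 X93.19 Y198.83 F2188
G1 X93.19 Y108.43 F2188
G1 X44.09 Y108.43 F2188
G1 X44.09 Y198.83 F2188
M5
G0 X55.50 Y24.69
M4 S551
G1 X55.99 Y17.01 F2188
G1 X50.30 Y11.83 F2188
G1 X42.70 Y13.05 F2188
G1 X38.92 Y19.76 F2188
G1 X41.80 Y26.89 F2188
G1 X49.18 Y29.09 F2188
G1 X55.50 Y24.69 F2188
M5
G0 X20.38 Y158.71
M4 S551
G1 X14.41 Y55.48 F2188
G1 X82.15 Y199.63 F2188
G1 X87.24 Y47.23 F2188
M5

Since the viewBox matches the mm dimensions, user units are millimetres directly. The only transform is the Y-flip y_m = 229.67 − y_svg.

Shape 1 is a rectangle drawn with `<polygon>`. Its stroke #ff0000 means score at S551, F2188. After flipping Y the toolpath is (44.09,198.83) → (93.19,198.83) → (93.19,108.43) → (44.09,108.43) → (44.09,198.83), returning to the start.

Shape 2 is a regular polygon drawn with `<polygon>`. Its stroke #ff0000 means score at S551, F2188. After flipping Y the toolpath is (55.50,24.69) → (55.99,17.01) → (50.30,11.83) → (42.70,13.05) → (38.92,19.76) → (41.80,26.89) → (49.18,29.09) → (55.50,24.69), returning to the start.

Shape 3 is a open polyline drawn with `<polyline>`. Its stroke #ff0000 means score at S551, F2188. After flipping Y the toolpath is (20.38,158.71) → (14.41,55.48) → (82.15,199.63) → (87.24,47.23).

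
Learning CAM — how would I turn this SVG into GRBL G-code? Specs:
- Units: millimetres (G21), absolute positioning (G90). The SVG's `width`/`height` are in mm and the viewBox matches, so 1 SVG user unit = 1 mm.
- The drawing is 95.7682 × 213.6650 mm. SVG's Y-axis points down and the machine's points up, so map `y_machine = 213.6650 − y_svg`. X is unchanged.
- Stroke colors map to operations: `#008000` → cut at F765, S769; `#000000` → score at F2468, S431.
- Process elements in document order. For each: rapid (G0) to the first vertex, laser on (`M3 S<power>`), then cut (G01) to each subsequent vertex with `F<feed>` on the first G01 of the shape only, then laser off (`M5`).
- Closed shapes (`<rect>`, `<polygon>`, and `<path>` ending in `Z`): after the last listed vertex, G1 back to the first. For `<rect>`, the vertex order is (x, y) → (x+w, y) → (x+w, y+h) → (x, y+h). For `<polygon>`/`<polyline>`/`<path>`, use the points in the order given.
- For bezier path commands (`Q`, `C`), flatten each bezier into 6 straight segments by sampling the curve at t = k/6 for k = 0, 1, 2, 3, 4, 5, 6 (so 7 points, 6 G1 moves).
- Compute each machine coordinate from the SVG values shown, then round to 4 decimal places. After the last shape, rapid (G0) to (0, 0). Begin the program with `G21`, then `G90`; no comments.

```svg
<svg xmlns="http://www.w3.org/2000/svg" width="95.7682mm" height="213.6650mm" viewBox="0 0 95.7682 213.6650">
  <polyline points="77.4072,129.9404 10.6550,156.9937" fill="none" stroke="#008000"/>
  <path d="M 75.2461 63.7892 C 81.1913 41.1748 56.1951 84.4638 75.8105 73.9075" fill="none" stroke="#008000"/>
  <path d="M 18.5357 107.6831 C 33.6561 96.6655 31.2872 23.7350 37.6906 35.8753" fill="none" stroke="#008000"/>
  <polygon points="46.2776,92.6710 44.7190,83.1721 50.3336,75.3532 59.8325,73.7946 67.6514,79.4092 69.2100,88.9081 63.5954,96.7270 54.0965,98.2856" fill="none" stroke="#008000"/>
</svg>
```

G21
G90
G0 X77.4072 Y83.7246
M3 S769
G01 X10.6550 Y56.6713 F765
M5
G0 X75.2461 Y149.8758
M3 S769
G01 X75.9900 Y156.2454 F765
G01 X73.6758 Y154.9575
G01 X70.4020 Y149.3384
G01 X68.2674 Y142.7145
G01 X69.3707 Y138.4121
G01 X75.8105 Y139.7575
M5
G0 X18.5357 Y105.9819
M3 S769
G01 X24.7600 Y115.9696 F765
G01 X28.7990 Y132.1933
G01 X31.3820 Y150.5700
G01 X33.2386 Y167.0169
G01 X35.0983 Y177.4511
G01 X37.6906 Y177.7897
M5
G0 X46.2776 Y120.9940
M3 S769
G01 X44.7190 Y130.4929 F765
G01 X50.3336 Y138.3118
G01 X59.8325 Y139.8704
G01 X67.6514 Y134.2558
G01 X69.2100 Y124.7569
G01 X63.5954 Y116.9380
G01 X54.0965 Y115.3794
G01 X46.2776 Y120.9940
M5
G0 X0.0000 Y0.0000

Since the viewBox matches the mm dimensions, user units are millimetres directly. The only transform is the Y-flip y_m = 213.6650 − y_svg.

Shape 1 is a line segment drawn with `<polyline>`. Its stroke #008000 means cut at S769, F765. After flipping Y the toolpath is (77.4072,83.7246) → (10.6550,56.6713).

Shape 2 is a cubic bezier drawn with `<path>`. Its stroke #008000 means cut at S769, F765. After flipping Y the toolpath is (75.2461,149.8758) → (75.9900,156.2454) → (73.6758,154.9575) → (70.4020,149.3384) → (68.2674,142.7145) → (69.3707,138.4121) → (75.8105,139.7575).

Shape 3 is a cubic bezier drawn with `<path>`. Its stroke #008000 means cut at S769, F765. After flipping Y the toolpath is (18.5357,105.9819) → (24.7600,115.9696) → (28.7990,132.1933) → (31.3820,150.5700) → (33.2386,167.0169) → (35.0983,177.4511) → (37.6906,177.7897).

Shape 4 is a regular polygon drawn with `<polygon>`. Its stroke #008000 means cut at S769, F765. After flipping Y the toolpath is (46.2776,120.9940) → (44.7190,130.4929) → (50.3336,138.3118) → (59.8325,139.8704) → (67.6514,134.2558) → (69.2100,124.7569) → (63.5954,116.9380) → (54.0965,115.3794) → (46.2776,120.9940), returning to the start.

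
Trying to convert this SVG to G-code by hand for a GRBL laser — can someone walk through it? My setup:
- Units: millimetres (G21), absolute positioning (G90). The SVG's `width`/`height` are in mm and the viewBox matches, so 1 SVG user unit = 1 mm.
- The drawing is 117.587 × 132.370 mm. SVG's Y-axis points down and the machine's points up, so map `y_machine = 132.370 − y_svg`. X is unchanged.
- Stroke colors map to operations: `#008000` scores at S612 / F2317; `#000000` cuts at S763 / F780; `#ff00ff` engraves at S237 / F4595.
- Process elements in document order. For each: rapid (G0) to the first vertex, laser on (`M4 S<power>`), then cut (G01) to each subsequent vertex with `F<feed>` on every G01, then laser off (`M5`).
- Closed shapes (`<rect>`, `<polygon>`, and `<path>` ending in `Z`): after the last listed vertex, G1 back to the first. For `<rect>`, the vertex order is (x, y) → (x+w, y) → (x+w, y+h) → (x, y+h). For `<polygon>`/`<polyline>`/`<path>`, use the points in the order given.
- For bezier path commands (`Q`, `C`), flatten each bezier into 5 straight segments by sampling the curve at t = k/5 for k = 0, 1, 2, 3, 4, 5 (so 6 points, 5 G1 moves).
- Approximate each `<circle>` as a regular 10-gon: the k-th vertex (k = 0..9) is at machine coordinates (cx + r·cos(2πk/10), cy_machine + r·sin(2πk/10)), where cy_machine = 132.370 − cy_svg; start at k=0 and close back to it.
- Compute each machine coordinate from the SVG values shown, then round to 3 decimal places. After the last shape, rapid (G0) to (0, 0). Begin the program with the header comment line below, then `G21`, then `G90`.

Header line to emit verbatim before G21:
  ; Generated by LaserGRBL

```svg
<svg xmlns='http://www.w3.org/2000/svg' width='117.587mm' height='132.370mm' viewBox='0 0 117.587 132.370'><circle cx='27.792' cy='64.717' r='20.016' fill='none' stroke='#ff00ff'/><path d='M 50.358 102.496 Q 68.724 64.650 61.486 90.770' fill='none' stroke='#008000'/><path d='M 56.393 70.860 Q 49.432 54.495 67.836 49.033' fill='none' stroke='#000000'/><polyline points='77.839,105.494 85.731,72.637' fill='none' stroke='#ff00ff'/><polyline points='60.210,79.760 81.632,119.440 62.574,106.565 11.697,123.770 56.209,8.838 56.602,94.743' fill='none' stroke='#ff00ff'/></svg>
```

; Generated by LaserGRBL
G21
G90
G0 X47.808 Y67.653
M4 S237
G01 X43.985 Y79.418 F4595
G01 X33.977 Y86.689 F4595
G01 X21.607 Y86.689 F4595
G01 X11.599 Y79.418 F4595
G01 X7.776 Y67.653 F4595
G01 X11.599 Y55.888 F4595
G01 X21.607 Y48.617 F4595
G01 X33.977 Y48.617 F4595
G01 X43.985 Y55.888 F4595
G01 X47.808 Y67.653 F4595
M5
G0 X50.358 Y29.874
M4 S612
G01 X56.680 Y42.454 F2317
G01 X60.954 Y49.916 F2317
G01 X63.180 Y52.261 F2317
G01 X63.357 Y49.489 F2317
G01 X61.486 Y41.600 F2317
M5
G0 X56.393 Y61.510
M4 S763
G01 X54.623 Y67.620 F780
G01 X54.883 Y72.858 F780
G01 X57.171 Y77.223 F780
G01 X61.489 Y80.716 F780
G01 X67.836 Y83.337 F780
M5
G0 X77.839 Y26.876
M4 S237
G01 X85.731 Y59.733 F4595
M5
G0 X60.210 Y52.610
M4 S237
G01 X81.632 Y12.930 F4595
G01 X62.574 Y25.805 F4595
G01 X11.697 Y8.600 F4595
G01 X56.209 Y123.532 F4595
G01 X56.602 Y37.627 F4595
M5
G0 X0.000 Y0.000

Since the viewBox matches the mm dimensions, user units are millimetres directly. The only transform is the Y-flip y_m = 132.370 − y_svg.

Shape 1 is a circle drawn with `<circle>`. Its stroke #ff00ff means engrave at S237, F4595. After flipping Y the toolpath is (47.808,67.653) → (43.985,79.418) → (33.977,86.689) → (21.607,86.689) → (11.599,79.418) → (7.776,67.653) → (11.599,55.888) → (21.607,48.617) → (33.977,48.617) → (43.985,55.888) → (47.808,67.653), returning to the start.

Shape 2 is a quadratic bezier drawn with `<path>`. Its stroke #008000 means score at S612, F2317. After flipping Y the toolpath is (50.358,29.874) → (56.680,42.454) → (60.954,49.916) → (63.180,52.261) → (63.357,49.489) → (61.486,41.600).

Shape 3 is a quadratic bezier drawn with `<path>`. Its stroke #000000 means cut at S763, F780. After flipping Y the toolpath is (56.393,61.510) → (54.623,67.620) → (54.883,72.858) → (57.171,77.223) → (61.489,80.716) → (67.836,83.337).

Shape 4 is a line segment drawn with `<polyline>`. Its stroke #ff00ff means engrave at S237, F4595. After flipping Y the toolpath is (77.839,26.876) → (85.731,59.733).

Shape 5 is a open polyline drawn with `<polyline>`. Its stroke #ff00ff means engrave at S237, F4595. After flipping Y the toolpath is (60.210,52.610) → (81.632,12.930) → (62.574,25.805) → (11.697,8.600) → (56.209,123.532) → (56.602,37.627).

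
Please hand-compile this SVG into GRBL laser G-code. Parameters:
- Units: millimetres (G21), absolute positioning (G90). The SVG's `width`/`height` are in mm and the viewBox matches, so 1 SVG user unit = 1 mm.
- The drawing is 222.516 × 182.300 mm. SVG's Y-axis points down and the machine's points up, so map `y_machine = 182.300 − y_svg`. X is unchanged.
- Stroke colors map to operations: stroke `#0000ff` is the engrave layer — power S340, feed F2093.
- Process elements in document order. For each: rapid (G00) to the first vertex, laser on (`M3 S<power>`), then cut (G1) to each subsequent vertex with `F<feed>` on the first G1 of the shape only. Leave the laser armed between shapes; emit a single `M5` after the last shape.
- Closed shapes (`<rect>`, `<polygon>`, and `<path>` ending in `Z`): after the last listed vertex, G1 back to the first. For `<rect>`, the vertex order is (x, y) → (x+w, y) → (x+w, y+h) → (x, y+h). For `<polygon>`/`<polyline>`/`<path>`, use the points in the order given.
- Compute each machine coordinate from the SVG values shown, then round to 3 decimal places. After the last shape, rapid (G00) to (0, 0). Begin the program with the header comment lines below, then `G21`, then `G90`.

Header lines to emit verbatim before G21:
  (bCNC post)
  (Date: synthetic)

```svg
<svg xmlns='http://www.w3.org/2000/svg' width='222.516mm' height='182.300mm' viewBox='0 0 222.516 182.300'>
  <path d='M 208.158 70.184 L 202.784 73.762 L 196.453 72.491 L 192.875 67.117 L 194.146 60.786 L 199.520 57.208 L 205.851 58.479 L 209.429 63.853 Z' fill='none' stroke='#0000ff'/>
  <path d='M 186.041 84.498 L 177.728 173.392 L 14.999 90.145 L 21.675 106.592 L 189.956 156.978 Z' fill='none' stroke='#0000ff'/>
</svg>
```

(bCNC post)
(Date: synthetic)
G21
G90
G00 X208.158 Y112.116
M3 S340
G1 X202.784 Y108.538 F2093
G1 X196.453 Y109.809
G1 X192.875 Y115.183
G1 X194.146 Y121.514
G1 X199.520 Y125.092
G1 X205.851 Y123.821
G1 X209.429 Y118.447
G1 X208.158 Y112.116
G00 X186.041 Y97.802
M3 S340
G1 X177.728 Y8.908 F2093
G1 X14.999 Y92.155
G1 X21.675 Y75.708
G1 X189.956 Y25.322
G1 X186.041 Y97.802
M5
G00 X0.000 Y0.000

1 u = 1 mm; y_m = 182.300 − y.

[1] `<path>` regular polygon, #0000ff→engrave S340 F2093: (208.158,112.116) → (202.784,108.538) → (196.453,109.809) → (192.875,115.183) → (194.146,121.514) → (199.520,125.092) → (205.851,123.821) → (209.429,118.447) → (208.158,112.116) (closed)

[2] `<path>` closed polygon, #0000ff→engrave S340 F2093: (186.041,97.802) → (177.728,8.908) → (14.999,92.155) → (21.675,75.708) → (189.956,25.322) → (186.041,97.802) (closed)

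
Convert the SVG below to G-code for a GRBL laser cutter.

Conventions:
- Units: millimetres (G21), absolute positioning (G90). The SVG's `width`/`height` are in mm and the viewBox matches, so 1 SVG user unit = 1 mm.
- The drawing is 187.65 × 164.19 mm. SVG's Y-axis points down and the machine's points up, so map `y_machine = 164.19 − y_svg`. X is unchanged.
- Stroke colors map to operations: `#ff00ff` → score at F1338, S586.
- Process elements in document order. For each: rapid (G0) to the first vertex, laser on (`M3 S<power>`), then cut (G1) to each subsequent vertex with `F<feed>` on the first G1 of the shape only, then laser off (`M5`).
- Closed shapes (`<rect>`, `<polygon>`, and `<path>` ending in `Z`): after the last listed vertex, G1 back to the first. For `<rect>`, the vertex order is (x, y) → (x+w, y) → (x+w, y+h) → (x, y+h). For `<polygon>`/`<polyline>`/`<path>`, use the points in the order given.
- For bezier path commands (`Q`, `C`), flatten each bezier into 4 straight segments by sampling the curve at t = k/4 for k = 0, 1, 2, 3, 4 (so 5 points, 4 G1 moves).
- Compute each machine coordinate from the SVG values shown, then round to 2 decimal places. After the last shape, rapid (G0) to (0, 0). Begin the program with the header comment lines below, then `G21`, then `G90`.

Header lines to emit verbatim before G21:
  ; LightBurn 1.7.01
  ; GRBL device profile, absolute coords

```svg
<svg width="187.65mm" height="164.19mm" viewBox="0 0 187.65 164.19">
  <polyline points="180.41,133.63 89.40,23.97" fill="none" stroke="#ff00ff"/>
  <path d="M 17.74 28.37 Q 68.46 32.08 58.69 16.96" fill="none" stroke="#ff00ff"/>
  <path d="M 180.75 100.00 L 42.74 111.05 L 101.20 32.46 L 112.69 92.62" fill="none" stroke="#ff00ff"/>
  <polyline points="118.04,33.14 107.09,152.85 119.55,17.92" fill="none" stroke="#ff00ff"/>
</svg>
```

1 u = 1 mm; y_m = 164.19 − y.

[1] `<polyline>` line segment, #ff00ff→score S586 F1338: (180.41,30.56) → (89.40,140.22)

[2] `<path>` quadratic bezier, #ff00ff→score S586 F1338: (17.74,135.82) → (39.32,135.14) → (53.34,136.82) → (59.79,140.85) → (58.69,147.23)

[3] `<path>` open polyline, #ff00ff→score S586 F1338: (180.75,64.19) → (42.74,53.14) → (101.20,131.73) → (112.69,71.57)

[4] `<polyline>` open polyline, #ff00ff→score S586 F1338: (118.04,131.05) → (107.09,11.34) → (119.55,146.27)

; LightBurn 1.7.01
; GRBL device profile, absolute coords
G21
G90
G0 X180.41 Y30.56
M3 S586
G1 X89.40 Y140.22 F1338
M5
G0 X17.74 Y135.82
M3 S586
G1 X39.32 Y135.14 F1338
G1 X53.34 Y136.82
G1 X59.79 Y140.85
G1 X58.69 Y147.23
M5
G0 X180.75 Y64.19
M3 S586
G1 X42.74 Y53.14 F1338
G1 X101.20 Y131.73
G1 X112.69 Y71.57
M5
G0 X118.04 Y131.05
M3 S586
G1 X107.09 Y11.34 F1338
G1 X119.55 Y146.27
M5
G0 X0.00 Y0.00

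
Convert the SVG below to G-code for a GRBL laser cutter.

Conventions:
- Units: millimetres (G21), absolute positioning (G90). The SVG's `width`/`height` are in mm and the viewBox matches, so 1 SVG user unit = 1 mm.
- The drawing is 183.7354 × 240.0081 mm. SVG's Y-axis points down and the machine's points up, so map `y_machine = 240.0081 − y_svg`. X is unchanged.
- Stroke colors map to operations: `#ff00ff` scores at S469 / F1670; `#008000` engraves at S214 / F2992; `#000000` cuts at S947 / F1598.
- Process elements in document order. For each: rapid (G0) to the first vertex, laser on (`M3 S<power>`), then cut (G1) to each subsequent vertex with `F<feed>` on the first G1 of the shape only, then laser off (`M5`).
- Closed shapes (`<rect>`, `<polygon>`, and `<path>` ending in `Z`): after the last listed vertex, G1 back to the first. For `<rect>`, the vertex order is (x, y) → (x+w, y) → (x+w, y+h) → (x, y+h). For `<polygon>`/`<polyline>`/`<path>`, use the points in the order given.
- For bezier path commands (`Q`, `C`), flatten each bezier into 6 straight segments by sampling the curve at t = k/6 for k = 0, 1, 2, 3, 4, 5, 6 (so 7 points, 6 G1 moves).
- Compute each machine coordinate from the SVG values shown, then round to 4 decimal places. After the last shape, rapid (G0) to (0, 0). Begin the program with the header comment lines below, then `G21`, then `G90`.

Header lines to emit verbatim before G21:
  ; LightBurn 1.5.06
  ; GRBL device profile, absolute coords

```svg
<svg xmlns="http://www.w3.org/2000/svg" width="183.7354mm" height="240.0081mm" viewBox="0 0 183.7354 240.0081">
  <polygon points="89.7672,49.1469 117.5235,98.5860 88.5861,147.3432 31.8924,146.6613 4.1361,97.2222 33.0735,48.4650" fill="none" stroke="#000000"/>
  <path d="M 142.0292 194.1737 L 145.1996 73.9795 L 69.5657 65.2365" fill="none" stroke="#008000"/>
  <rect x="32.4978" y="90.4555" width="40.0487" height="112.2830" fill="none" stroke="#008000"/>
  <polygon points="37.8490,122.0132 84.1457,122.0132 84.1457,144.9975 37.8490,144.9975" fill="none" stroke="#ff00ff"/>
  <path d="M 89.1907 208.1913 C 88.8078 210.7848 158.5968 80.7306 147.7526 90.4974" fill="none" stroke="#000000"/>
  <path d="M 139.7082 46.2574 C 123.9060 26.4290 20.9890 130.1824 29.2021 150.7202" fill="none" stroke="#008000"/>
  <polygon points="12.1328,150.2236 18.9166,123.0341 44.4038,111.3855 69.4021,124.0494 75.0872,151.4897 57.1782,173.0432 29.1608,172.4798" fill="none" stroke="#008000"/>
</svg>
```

1 u = 1 mm; y_m = 240.0081 − y.

[1] `<polygon>` regular polygon, #000000→cut S947 F1598: (89.7672,190.8612) → (117.5235,141.4221) → (88.5861,92.6649) → (31.8924,93.3468) → (4.1361,142.7859) → (33.0735,191.5431) → (89.7672,190.8612) (closed)

[2] `<path>` open polyline, #008000→engrave S214 F2992: (142.0292,45.8344) → (145.1996,166.0286) → (69.5657,174.7716)

[3] `<rect>` rectangle, #008000→engrave S214 F2992: (32.4978,149.5526) → (72.5465,149.5526) → (72.5465,37.2696) → (32.4978,37.2696) → (32.4978,149.5526) (closed)

[4] `<polygon>` rectangle, #ff00ff→score S469 F1670: (37.8490,117.9949) → (84.1457,117.9949) → (84.1457,95.0106) → (37.8490,95.0106) → (37.8490,117.9949) (closed)

[5] `<path>` cubic bezier, #000000→cut S947 F1598: (89.1907,31.8168) → (94.1487,40.3126) → (106.6131,63.3478) → (122.3946,93.3537) → (137.3044,122.7619) → (147.1534,144.0038) → (147.7526,149.5107)

[6] `<path>` cubic bezier, #008000→engrave S214 F2992: (139.7082,193.7507) → (125.4653,194.3238) → (102.2101,180.0443) → (75.4494,156.6566) → (50.6900,129.9051) → (33.4386,105.5340) → (29.2021,89.2879)

[7] `<polygon>` regular polygon, #008000→engrave S214 F2992: (12.1328,89.7845) → (18.9166,116.9740) → (44.4038,128.6226) → (69.4021,115.9587) → (75.0872,88.5184) → (57.1782,66.9649) → (29.1608,67.5283) → (12.1328,89.7845) (closed)

; LightBurn 1.5.06
; GRBL device profile, absolute coords
G21
G90
G0 X89.7672 Y190.8612
M3 S947
G1 X117.5235 Y141.4221 F1598
G1 X88.5861 Y92.6649
G1 X31.8924 Y93.3468
G1 X4.1361 Y142.7859
G1 X33.0735 Y191.5431
G1 X89.7672 Y190.8612
M5
G0 X142.0292 Y45.8344
M3 S214
G1 X145.1996 Y166.0286 F2992
G1 X69.5657 Y174.7716
M5
G0 X32.4978 Y149.5526
M3 S214
G1 X72.5465 Y149.5526 F2992
G1 X72.5465 Y37.2696
G1 X32.4978 Y37.2696
G1 X32.4978 Y149.5526
M5
G0 X37.8490 Y117.9949
M3 S469
G1 X84.1457 Y117.9949 F1670
G1 X84.1457 Y95.0106
G1 X37.8490 Y95.0106
G1 X37.8490 Y117.9949
M5
G0 X89.1907 Y31.8168
M3 S947
G1 X94.1487 Y40.3126 F1598
G1 X106.6131 Y63.3478
G1 X122.3946 Y93.3537
G1 X137.3044 Y122.7619
G1 X147.1534 Y144.0038
G1 X147.7526 Y149.5107
M5
G0 X139.7082 Y193.7507
M3 S214
G1 X125.4653 Y194.3238 F2992
G1 X102.2101 Y180.0443
G1 X75.4494 Y156.6566
G1 X50.6900 Y129.9051
G1 X33.4386 Y105.5340
G1 X29.2021 Y89.2879
M5
G0 X12.1328 Y89.7845
M3 S214
G1 X18.9166 Y116.9740 F2992
G1 X44.4038 Y128.6226
G1 X69.4021 Y115.9587
G1 X75.0872 Y88.5184
G1 X57.1782 Y66.9649
G1 X29.1608 Y67.5283
G1 X12.1328 Y89.7845
M5
G0 X0.0000 Y0.0000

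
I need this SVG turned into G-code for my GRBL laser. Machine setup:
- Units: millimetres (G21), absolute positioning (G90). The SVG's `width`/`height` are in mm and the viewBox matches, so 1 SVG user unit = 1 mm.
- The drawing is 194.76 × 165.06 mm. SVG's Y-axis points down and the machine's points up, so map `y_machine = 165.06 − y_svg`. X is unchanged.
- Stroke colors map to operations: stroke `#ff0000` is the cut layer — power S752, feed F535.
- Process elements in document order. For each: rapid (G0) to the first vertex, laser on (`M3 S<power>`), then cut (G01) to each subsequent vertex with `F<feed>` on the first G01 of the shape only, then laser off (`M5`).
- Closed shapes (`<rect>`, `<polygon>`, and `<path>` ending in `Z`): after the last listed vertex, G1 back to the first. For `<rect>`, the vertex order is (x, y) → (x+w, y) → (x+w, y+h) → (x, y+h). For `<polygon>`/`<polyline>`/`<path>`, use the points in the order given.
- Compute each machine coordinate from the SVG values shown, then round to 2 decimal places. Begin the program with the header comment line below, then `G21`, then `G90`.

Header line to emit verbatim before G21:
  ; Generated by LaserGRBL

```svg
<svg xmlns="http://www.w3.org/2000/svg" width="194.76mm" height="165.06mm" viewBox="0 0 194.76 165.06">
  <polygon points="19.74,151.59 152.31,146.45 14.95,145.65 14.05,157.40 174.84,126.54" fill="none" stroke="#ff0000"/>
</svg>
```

Since the viewBox matches the mm dimensions, user units are millimetres directly. The only transform is the Y-flip y_m = 165.06 − y_svg.

Shape 1 is a closed polygon drawn with `<polygon>`. Its stroke #ff0000 means cut at S752, F535. After flipping Y the toolpath is (19.74,13.47) → (152.31,18.61) → (14.95,19.41) → (14.05,7.66) → (174.84,38.52) → (19.74,13.47), returning to the start.

; Generated by LaserGRBL
G21
G90
G0 X19.74 Y13.47
M3 S752
G01 X152.31 Y18.61 F535
G01 X14.95 Y19.41
G01 X14.05 Y7.66
G01 X174.84 Y38.52
G01 X19.74 Y13.47
M5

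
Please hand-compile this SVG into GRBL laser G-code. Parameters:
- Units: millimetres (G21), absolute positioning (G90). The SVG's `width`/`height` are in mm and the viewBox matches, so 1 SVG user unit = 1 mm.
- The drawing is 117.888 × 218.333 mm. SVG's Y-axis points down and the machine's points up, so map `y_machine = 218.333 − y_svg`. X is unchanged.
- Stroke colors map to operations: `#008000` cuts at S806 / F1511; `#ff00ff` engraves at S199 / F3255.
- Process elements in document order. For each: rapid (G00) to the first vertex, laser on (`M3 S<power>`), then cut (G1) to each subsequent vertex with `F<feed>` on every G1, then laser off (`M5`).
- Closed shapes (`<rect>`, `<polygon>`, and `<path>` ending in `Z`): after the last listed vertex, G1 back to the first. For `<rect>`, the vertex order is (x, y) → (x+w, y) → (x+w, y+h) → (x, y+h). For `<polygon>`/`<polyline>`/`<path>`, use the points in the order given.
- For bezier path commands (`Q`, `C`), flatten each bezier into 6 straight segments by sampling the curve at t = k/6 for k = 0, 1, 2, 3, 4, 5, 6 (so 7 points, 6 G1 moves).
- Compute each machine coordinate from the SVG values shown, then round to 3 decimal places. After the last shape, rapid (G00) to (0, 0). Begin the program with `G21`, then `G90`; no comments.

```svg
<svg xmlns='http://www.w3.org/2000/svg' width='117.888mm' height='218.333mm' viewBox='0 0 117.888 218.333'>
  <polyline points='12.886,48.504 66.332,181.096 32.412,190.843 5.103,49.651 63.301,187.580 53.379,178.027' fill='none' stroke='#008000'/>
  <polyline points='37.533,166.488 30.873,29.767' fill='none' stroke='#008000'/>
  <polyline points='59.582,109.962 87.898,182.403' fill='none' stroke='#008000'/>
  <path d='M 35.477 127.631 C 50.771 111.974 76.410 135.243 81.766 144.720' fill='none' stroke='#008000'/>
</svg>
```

G21
G90
G00 X12.886 Y169.829
M3 S806
G1 X66.332 Y37.237 F1511
G1 X32.412 Y27.490 F1511
G1 X5.103 Y168.682 F1511
G1 X63.301 Y30.753 F1511
G1 X53.379 Y40.306 F1511
M5
G00 X37.533 Y51.845
M3 S806
G1 X30.873 Y188.566 F1511
M5
G00 X59.582 Y108.371
M3 S806
G1 X87.898 Y35.930 F1511
M5
G00 X35.477 Y90.702
M3 S806
G1 X43.844 Y95.531 F1511
G1 X53.085 Y95.336 F1511
G1 X62.348 Y91.583 F1511
G1 X70.783 Y85.735 F1511
G1 X77.540 Y79.257 F1511
G1 X81.766 Y73.613 F1511
M5
G00 X0.000 Y0.000

1 u = 1 mm; y_m = 218.333 − y.

[1] `<polyline>` open polyline, #008000→cut S806 F1511: (12.886,169.829) → (66.332,37.237) → (32.412,27.490) → (5.103,168.682) → (63.301,30.753) → (53.379,40.306)

[2] `<polyline>` line segment, #008000→cut S806 F1511: (37.533,51.845) → (30.873,188.566)

[3] `<polyline>` line segment, #008000→cut S806 F1511: (59.582,108.371) → (87.898,35.930)

[4] `<path>` cubic bezier, #008000→cut S806 F1511: (35.477,90.702) → (43.844,95.531) → (53.085,95.336) → (62.348,91.583) → (70.783,85.735) → (77.540,79.257) → (81.766,73.613)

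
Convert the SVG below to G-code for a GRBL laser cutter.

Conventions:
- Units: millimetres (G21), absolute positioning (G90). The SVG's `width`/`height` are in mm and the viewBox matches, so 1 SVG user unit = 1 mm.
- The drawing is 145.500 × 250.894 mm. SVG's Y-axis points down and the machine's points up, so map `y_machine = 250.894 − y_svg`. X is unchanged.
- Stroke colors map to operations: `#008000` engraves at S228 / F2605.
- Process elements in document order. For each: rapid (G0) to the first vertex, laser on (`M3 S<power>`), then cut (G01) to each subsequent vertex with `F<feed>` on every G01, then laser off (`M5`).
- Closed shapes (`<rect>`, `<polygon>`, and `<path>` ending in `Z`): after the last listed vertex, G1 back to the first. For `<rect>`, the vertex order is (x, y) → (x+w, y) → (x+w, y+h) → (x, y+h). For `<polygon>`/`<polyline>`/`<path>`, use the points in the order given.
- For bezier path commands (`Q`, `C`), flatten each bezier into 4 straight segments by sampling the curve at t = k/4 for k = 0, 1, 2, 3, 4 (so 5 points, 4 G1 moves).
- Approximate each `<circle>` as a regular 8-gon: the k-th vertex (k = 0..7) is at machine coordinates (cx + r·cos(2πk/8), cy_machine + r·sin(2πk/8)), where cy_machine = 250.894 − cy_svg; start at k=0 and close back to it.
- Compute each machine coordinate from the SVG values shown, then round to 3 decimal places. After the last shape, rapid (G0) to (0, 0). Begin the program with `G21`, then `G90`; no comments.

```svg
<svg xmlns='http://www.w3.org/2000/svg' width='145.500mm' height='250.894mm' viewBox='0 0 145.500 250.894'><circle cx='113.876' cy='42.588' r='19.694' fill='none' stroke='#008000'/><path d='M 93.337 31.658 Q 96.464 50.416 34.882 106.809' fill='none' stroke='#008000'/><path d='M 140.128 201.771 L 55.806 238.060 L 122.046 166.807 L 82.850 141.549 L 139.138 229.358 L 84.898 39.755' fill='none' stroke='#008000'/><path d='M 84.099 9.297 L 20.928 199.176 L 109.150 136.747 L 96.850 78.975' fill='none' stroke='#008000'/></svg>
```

G21
G90
G0 X133.570 Y208.306
M3 S228
G01 X127.802 Y222.232 F2605
G01 X113.876 Y228.000 F2605
G01 X99.950 Y222.232 F2605
G01 X94.182 Y208.306 F2605
G01 X99.950 Y194.380 F2605
G01 X113.876 Y188.612 F2605
G01 X127.802 Y194.380 F2605
G01 X133.570 Y208.306 F2605
M5
G0 X93.337 Y219.236
M3 S228
G01 X90.856 Y207.505 F2605
G01 X80.287 Y191.069 F2605
G01 X61.629 Y169.929 F2605
G01 X34.882 Y144.085 F2605
M5
G0 X140.128 Y49.123
M3 S228
G01 X55.806 Y12.834 F2605
G01 X122.046 Y84.087 F2605
G01 X82.850 Y109.345 F2605
G01 X139.138 Y21.536 F2605
G01 X84.898 Y211.139 F2605
M5
G0 X84.099 Y241.597
M3 S228
G01 X20.928 Y51.718 F2605
G01 X109.150 Y114.147 F2605
G01 X96.850 Y171.919 F2605
M5
G0 X0.000 Y0.000

1 u = 1 mm; y_m = 250.894 − y.

[1] `<circle>` circle, #008000→engrave S228 F2605: (133.570,208.306) → (127.802,222.232) → (113.876,228.000) → (99.950,222.232) → (94.182,208.306) → (99.950,194.380) → (113.876,188.612) → (127.802,194.380) → (133.570,208.306) (closed)

[2] `<path>` quadratic bezier, #008000→engrave S228 F2605: (93.337,219.236) → (90.856,207.505) → (80.287,191.069) → (61.629,169.929) → (34.882,144.085)

[3] `<path>` open polyline, #008000→engrave S228 F2605: (140.128,49.123) → (55.806,12.834) → (122.046,84.087) → (82.850,109.345) → (139.138,21.536) → (84.898,211.139)

[4] `<path>` open polyline, #008000→engrave S228 F2605: (84.099,241.597) → (20.928,51.718) → (109.150,114.147) → (96.850,171.919)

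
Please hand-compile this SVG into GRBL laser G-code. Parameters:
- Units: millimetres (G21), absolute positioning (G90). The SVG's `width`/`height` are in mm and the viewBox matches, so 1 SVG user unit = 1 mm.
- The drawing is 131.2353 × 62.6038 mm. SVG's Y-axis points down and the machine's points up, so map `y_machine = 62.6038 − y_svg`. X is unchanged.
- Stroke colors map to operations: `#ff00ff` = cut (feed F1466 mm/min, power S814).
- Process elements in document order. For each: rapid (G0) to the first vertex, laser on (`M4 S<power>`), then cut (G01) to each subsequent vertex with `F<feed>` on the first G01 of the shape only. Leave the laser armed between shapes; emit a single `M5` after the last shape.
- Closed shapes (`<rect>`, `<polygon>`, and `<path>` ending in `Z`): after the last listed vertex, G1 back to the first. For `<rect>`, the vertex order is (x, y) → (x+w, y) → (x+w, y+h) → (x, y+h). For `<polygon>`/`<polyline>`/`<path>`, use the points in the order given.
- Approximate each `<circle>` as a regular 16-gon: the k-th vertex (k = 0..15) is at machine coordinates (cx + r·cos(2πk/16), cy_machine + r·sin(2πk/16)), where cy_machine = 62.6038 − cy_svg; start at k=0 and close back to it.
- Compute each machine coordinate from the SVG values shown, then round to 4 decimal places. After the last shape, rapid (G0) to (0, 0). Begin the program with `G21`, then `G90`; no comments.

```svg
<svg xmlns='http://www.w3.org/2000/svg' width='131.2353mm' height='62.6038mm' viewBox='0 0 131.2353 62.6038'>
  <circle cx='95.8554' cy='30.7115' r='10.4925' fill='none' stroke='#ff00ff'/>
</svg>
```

G21
G90
G0 X106.3479 Y31.8923
M4 S814
G01 X105.5492 Y35.9076 F1466
G01 X103.2747 Y39.3116
G01 X99.8707 Y41.5861
G01 X95.8554 Y42.3848
G01 X91.8401 Y41.5861
G01 X88.4361 Y39.3116
G01 X86.1616 Y35.9076
G01 X85.3629 Y31.8923
G01 X86.1616 Y27.8770
G01 X88.4361 Y24.4730
G01 X91.8401 Y22.1985
G01 X95.8554 Y21.3998
G01 X99.8707 Y22.1985
G01 X103.2747 Y24.4730
G01 X105.5492 Y27.8770
G01 X106.3479 Y31.8923
M5
G0 X0.0000 Y0.0000

1 u = 1 mm; y_m = 62.6038 − y.

[1] `<circle>` circle, #ff00ff→cut S814 F1466: (106.3479,31.8923) → (105.5492,35.9076) → (103.2747,39.3116) → (99.8707,41.5861) → (95.8554,42.3848) → (91.8401,41.5861) → (88.4361,39.3116) → (86.1616,35.9076) → (85.3629,31.8923) → (86.1616,27.8770) → (88.4361,24.4730) → (91.8401,22.1985) → (95.8554,21.3998) → (99.8707,22.1985) → (103.2747,24.4730) → (105.5492,27.8770) → (106.3479,31.8923) (closed)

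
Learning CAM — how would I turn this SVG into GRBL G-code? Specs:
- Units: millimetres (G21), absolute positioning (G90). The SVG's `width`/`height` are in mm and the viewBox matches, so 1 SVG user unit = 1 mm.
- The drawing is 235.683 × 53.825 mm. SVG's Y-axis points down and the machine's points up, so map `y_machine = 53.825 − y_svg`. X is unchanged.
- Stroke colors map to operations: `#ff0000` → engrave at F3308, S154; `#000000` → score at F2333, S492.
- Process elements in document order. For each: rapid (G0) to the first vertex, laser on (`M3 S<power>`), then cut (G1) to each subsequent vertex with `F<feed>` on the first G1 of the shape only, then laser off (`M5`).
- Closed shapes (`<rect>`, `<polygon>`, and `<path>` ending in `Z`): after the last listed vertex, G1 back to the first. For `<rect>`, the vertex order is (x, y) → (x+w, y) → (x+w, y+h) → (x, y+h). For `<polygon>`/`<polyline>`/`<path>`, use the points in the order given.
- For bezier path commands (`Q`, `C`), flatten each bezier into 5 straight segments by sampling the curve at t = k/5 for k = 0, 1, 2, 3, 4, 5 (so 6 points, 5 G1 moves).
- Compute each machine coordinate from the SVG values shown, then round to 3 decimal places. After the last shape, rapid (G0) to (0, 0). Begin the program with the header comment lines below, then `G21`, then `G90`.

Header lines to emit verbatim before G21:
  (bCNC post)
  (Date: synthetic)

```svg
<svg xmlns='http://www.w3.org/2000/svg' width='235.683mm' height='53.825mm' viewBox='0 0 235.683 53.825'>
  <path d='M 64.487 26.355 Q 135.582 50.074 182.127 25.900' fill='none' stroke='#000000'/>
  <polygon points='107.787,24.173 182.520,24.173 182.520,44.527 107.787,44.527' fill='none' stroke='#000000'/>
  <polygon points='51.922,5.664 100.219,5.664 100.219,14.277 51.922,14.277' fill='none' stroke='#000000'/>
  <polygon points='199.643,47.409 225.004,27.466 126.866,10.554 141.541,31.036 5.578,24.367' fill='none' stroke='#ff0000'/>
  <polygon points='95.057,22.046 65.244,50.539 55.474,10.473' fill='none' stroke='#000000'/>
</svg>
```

(bCNC post)
(Date: synthetic)
G21
G90
G0 X64.487 Y27.470
M3 S492
G1 X91.943 Y19.898 F2333
G1 X117.435 Y16.158
G1 X140.963 Y16.249
G1 X162.527 Y20.171
G1 X182.127 Y27.925
M5
G0 X107.787 Y29.652
M3 S492
G1 X182.520 Y29.652 F2333
G1 X182.520 Y9.298
G1 X107.787 Y9.298
G1 X107.787 Y29.652
M5
G0 X51.922 Y48.161
M3 S492
G1 X100.219 Y48.161 F2333
G1 X100.219 Y39.548
G1 X51.922 Y39.548
G1 X51.922 Y48.161
M5
G0 X199.643 Y6.416
M3 S154
G1 X225.004 Y26.359 F3308
G1 X126.866 Y43.271
G1 X141.541 Y22.789
G1 X5.578 Y29.458
G1 X199.643 Y6.416
M5
G0 X95.057 Y31.779
M3 S492
G1 X65.244 Y3.286 F2333
G1 X55.474 Y43.352
G1 X95.057 Y31.779
M5
G0 X0.000 Y0.000

Since the viewBox matches the mm dimensions, user units are millimetres directly. The only transform is the Y-flip y_m = 53.825 − y_svg.

Shape 1 is a quadratic bezier drawn with `<path>`. Its stroke #000000 means score at S492, F2333. After flipping Y the toolpath is (64.487,27.470) → (91.943,19.898) → (117.435,16.158) → (140.963,16.249) → (162.527,20.171) → (182.127,27.925).

Shape 2 is a rectangle drawn with `<polygon>`. Its stroke #000000 means score at S492, F2333. After flipping Y the toolpath is (107.787,29.652) → (182.520,29.652) → (182.520,9.298) → (107.787,9.298) → (107.787,29.652), returning to the start.

Shape 3 is a rectangle drawn with `<polygon>`. Its stroke #000000 means score at S492, F2333. After flipping Y the toolpath is (51.922,48.161) → (100.219,48.161) → (100.219,39.548) → (51.922,39.548) → (51.922,48.161), returning to the start.

Shape 4 is a closed polygon drawn with `<polygon>`. Its stroke #ff0000 means engrave at S154, F3308. After flipping Y the toolpath is (199.643,6.416) → (225.004,26.359) → (126.866,43.271) → (141.541,22.789) → (5.578,29.458) → (199.643,6.416), returning to the start.

Shape 5 is a regular polygon drawn with `<polygon>`. Its stroke #000000 means score at S492, F2333. After flipping Y the toolpath is (95.057,31.779) → (65.244,3.286) → (55.474,43.352) → (95.057,31.779), returning to the start.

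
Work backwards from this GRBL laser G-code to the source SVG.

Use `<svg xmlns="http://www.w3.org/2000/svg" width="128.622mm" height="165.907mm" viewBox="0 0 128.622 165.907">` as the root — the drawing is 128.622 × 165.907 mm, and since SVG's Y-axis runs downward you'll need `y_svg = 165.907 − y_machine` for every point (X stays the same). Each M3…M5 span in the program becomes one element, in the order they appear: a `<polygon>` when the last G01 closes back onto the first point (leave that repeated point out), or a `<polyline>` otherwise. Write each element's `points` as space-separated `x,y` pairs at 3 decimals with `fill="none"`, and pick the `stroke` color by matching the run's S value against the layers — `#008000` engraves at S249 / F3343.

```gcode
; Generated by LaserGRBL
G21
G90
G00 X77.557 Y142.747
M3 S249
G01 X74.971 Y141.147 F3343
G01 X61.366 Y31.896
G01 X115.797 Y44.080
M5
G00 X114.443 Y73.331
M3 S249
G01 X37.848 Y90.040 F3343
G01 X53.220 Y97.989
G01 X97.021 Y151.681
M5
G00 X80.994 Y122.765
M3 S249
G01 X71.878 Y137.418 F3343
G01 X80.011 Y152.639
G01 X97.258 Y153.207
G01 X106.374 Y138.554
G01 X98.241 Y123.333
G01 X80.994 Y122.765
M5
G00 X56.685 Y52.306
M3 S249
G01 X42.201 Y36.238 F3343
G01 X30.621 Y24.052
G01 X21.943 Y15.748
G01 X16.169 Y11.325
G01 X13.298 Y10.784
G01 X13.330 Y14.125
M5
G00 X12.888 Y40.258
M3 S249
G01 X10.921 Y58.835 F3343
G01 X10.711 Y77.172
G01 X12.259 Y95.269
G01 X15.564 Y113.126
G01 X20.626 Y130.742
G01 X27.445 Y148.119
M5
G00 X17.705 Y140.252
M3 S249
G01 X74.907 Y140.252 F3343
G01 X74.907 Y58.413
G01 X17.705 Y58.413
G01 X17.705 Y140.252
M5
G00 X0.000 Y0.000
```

Machine Y-up, SVG Y-down with viewBox height 165.907, so y_svg = 165.907 − y_machine; X carries over. Every run uses S249, so all elements get stroke `#008000` (engrave).

Run 1: The run is open, so emit a `<polyline>` with points (Y-flipped): 77.557,23.160 74.971,24.760 61.366,134.011 115.797,121.827.

Run 2: The run is open, so emit a `<polyline>` with points (Y-flipped): 114.443,92.576 37.848,75.867 53.220,67.918 97.021,14.226.

Run 3: The run returns to its start, so emit a `<polygon>` with points (Y-flipped): 80.994,43.142 71.878,28.489 80.011,13.268 97.258,12.700 106.374,27.353 98.241,42.574.

Run 4: The run is open, so emit a `<polyline>` with points (Y-flipped): 56.685,113.601 42.201,129.669 30.621,141.855 21.943,150.159 16.169,154.582 13.298,155.123 13.330,151.782.

Run 5: The run is open, so emit a `<polyline>` with points (Y-flipped): 12.888,125.649 10.921,107.072 10.711,88.735 12.259,70.638 15.564,52.781 20.626,35.165 27.445,17.788.

Run 6: The run returns to its start, so emit a `<polygon>` with points (Y-flipped): 17.705,25.655 74.907,25.655 74.907,107.494 17.705,107.494.

<svg xmlns="http://www.w3.org/2000/svg" width="128.622mm" height="165.907mm" viewBox="0 0 128.622 165.907">
  <polyline points="77.557,23.160 74.971,24.760 61.366,134.011 115.797,121.827" fill="none" stroke="#008000"/>
  <polyline points="114.443,92.576 37.848,75.867 53.220,67.918 97.021,14.226" fill="none" stroke="#008000"/>
  <polygon points="80.994,43.142 71.878,28.489 80.011,13.268 97.258,12.700 106.374,27.353 98.241,42.574" fill="none" stroke="#008000"/>
  <polyline points="56.685,113.601 42.201,129.669 30.621,141.855 21.943,150.159 16.169,154.582 13.298,155.123 13.330,151.782" fill="none" stroke="#008000"/>
  <polyline points="12.888,125.649 10.921,107.072 10.711,88.735 12.259,70.638 15.564,52.781 20.626,35.165 27.445,17.788" fill="none" stroke="#008000"/>
  <polygon points="17.705,25.655 74.907,25.655 74.907,107.494 17.705,107.494" fill="none" stroke="#008000"/>
</svg>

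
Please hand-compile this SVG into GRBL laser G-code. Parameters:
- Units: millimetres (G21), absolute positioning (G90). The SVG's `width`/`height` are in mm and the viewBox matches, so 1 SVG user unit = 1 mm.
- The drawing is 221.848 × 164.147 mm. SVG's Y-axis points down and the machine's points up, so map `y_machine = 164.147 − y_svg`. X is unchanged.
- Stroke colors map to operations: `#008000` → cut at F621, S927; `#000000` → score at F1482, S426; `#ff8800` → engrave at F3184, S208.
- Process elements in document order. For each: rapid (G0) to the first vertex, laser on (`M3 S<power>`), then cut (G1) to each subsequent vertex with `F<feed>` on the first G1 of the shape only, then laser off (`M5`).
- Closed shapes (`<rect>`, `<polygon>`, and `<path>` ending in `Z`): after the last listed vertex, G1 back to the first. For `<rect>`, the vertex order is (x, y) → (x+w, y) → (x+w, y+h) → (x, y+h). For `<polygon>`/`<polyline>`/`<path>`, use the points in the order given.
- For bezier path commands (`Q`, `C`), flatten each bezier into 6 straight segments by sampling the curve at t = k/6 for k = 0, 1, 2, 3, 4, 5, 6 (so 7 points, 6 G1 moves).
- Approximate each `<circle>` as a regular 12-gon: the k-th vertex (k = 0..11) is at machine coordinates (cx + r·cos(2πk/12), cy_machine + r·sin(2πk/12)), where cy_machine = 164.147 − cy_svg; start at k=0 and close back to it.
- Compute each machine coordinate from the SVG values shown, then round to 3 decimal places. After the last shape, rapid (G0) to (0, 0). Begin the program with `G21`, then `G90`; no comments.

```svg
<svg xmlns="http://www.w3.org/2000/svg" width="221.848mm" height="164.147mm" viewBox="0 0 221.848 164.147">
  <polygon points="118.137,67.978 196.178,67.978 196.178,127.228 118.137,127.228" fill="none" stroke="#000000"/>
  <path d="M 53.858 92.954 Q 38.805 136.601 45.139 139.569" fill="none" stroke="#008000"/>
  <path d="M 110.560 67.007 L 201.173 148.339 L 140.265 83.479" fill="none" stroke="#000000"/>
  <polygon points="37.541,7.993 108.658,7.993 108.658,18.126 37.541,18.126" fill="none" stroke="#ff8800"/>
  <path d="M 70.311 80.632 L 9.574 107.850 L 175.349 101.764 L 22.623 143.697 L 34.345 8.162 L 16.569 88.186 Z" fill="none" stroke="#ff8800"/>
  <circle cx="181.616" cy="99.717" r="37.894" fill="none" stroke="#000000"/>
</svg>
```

viewBox `0 0 221.848 164.147` with mm width/height → 1 unit = 1 mm. Flip: y_m = 164.147 − y_svg.

**Shape 1** — `<polygon>` rectangle, stroke `#000000` → score (S426, F1482). Machine vertices: (118.137,96.169) → (196.178,96.169) → (196.178,36.919) → (118.137,36.919) → (118.137,96.169). Closed: final G1 returns to the first vertex.

**Shape 2** — `<path>` quadratic bezier, stroke `#008000` → cut (S927, F621). Control points (SVG): P0=(53.858,92.954), P1=(38.805,136.601), P2=(45.139,139.569); sampled at t=k/6. Machine vertices: (53.858,71.193) → (49.434,57.774) → (46.199,46.615) → (44.152,37.716) → (43.293,31.077) → (43.622,26.697) → (45.139,24.578). Open path.

**Shape 3** — `<path>` open polyline, stroke `#000000` → score (S426, F1482). Machine vertices: (110.560,97.140) → (201.173,15.808) → (140.265,80.668). Open path.

**Shape 4** — `<polygon>` rectangle, stroke `#ff8800` → engrave (S208, F3184). Machine vertices: (37.541,156.154) → (108.658,156.154) → (108.658,146.021) → (37.541,146.021) → (37.541,156.154). Closed: final G1 returns to the first vertex.

**Shape 5** — `<path>` closed polygon, stroke `#ff8800` → engrave (S208, F3184). Machine vertices: (70.311,83.515) → (9.574,56.297) → (175.349,62.383) → (22.623,20.450) → (34.345,155.985) → (16.569,75.961) → (70.311,83.515). Closed: final G1 returns to the first vertex.

**Shape 6** — `<circle>` circle, stroke `#000000` → score (S426, F1482). Machine vertices: (219.510,64.430) → (214.433,83.377) → (200.563,97.247) → (181.616,102.324) → (162.669,97.247) → (148.799,83.377) → (143.722,64.430) → (148.799,45.483) → (162.669,31.613) → (181.616,26.536) → (200.563,31.613) → (214.433,45.483) → (219.510,64.430). Closed: final G1 returns to the first vertex.

G21
G90
G0 X118.137 Y96.169
M3 S426
G1 X196.178 Y96.169 F1482
G1 X196.178 Y36.919
G1 X118.137 Y36.919
G1 X118.137 Y96.169
M5
G0 X53.858 Y71.193
M3 S927
G1 X49.434 Y57.774 F621
G1 X46.199 Y46.615
G1 X44.152 Y37.716
G1 X43.293 Y31.077
G1 X43.622 Y26.697
G1 X45.139 Y24.578
M5
G0 X110.560 Y97.140
M3 S426
G1 X201.173 Y15.808 F1482
G1 X140.265 Y80.668
M5
G0 X37.541 Y156.154
M3 S208
G1 X108.658 Y156.154 F3184
G1 X108.658 Y146.021
G1 X37.541 Y146.021
G1 X37.541 Y156.154
M5
G0 X70.311 Y83.515
M3 S208
G1 X9.574 Y56.297 F3184
G1 X175.349 Y62.383
G1 X22.623 Y20.450
G1 X34.345 Y155.985
G1 X16.569 Y75.961
G1 X70.311 Y83.515
M5
G0 X219.510 Y64.430
M3 S426
G1 X214.433 Y83.377 F1482
G1 X200.563 Y97.247
G1 X181.616 Y102.324
G1 X162.669 Y97.247
G1 X148.799 Y83.377
G1 X143.722 Y64.430
G1 X148.799 Y45.483
G1 X162.669 Y31.613
G1 X181.616 Y26.536
G1 X200.563 Y31.613
G1 X214.433 Y45.483
G1 X219.510 Y64.430
M5
G0 X0.000 Y0.000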